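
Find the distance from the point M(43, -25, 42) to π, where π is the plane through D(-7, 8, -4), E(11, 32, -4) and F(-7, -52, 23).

23/25

DE = (18, 24, 0) and DF = (0, -60, 27), so a normal is n = DE × DF = (648, -486, -1080).
Then n·(43, -25, 42) - (-4104) = -1242.
|n| = √(419904 + 236196 + 1166400) = 1350, so the distance is |-1242|/1350 = 23/25.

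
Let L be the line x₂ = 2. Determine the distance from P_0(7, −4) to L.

The normal to the line is n = (0, 1) with |n| = 1.
|n·P_0 − 2| = |-4 − 2| = 6, so the distance is 6/1 = 6.

6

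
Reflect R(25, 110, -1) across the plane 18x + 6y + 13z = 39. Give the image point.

(-47, 86, -53)

n = (18, 6, 13), |n|² = 529, n·R − 39 = 1058, so t = 1058/529 = 2.
Foot F = R − 2·n = (-11, 98, -27); the reflection is 2F − R = (-47, 86, -53).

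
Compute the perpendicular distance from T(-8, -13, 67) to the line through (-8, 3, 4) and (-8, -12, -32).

39

A direction vector is d = (0, -15, -36).
AP = (0, -16, 63), and AP × d = (1521, 0, 0).
|AP × d|² = 2313441 and |d|² = 1521, so the distance is √(2313441/1521) = √1521 = 39.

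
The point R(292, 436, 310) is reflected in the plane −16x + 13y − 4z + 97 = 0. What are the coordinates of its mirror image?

(844/3, 1334/3, 922/3)

With n = (−16, 13, −4), the signed offset is (n·R − (-97))/|n|² = -147/441 = -1/3.
R' = R − 2t·n = (292, 436, 310) − (-2/3)·(−16, 13, −4) = (844/3, 1334/3, 922/3).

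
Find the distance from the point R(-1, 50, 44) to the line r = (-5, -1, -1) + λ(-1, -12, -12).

Direction vector d = (-1, -12, -12).
AP = (4, 51, 45), and AP × d = (-72, 3, 3).
|AP × d|² = 5202 and |d|² = 289, so the distance is √(5202/289) = √18 = 3√2.

3√2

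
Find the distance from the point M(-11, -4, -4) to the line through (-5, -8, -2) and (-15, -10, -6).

A direction vector is d = (-10, -2, -4).
AP = (-6, 4, -2), and AP × d = (-20, -4, 52).
|AP × d|² = 3120 and |d|² = 120, so the distance is √(3120/120) = √26.

√26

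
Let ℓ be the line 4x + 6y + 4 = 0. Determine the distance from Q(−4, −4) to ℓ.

The normal to the line is n = (4, 6) with |n| = 2√13.
|n·Q − (-4)| = |-40 − (-4)| = 36, so the distance is 36/(2√13) = 18/√13.

18√13/13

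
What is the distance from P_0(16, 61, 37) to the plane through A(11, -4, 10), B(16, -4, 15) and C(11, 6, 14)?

AB = (5, 0, 5) and AC = (0, 10, 4), so a normal is n = AB × AC = (-50, -20, 50).
n = (-50, -20, 50); n·P − 30 = -200; |n| = 30√6; distance = 200/(30√6) = 10√6/9.

10√6/9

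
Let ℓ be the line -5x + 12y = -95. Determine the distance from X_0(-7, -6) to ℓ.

58/13

The normal to the line is n = (-5, 12) with |n| = 13.
|n·X_0 − (-95)| = |-37 − (-95)| = 58, so the distance is 58/13.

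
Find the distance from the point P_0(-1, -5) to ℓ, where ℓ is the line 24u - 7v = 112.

101/25

The normal to the line is n = (24, -7) with |n| = 25.
|n·P_0 − 112| = |11 − 112| = 101, so the distance is 101/25.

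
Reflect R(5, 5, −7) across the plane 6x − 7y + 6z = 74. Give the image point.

(17, -9, 5)

With n = (6, −7, 6), the signed offset is (n·R − 74)/|n|² = -121/121 = -1.
R' = R − 2t·n = (5, 5, −7) − (-2)·(6, −7, 6) = (17, −9, 5).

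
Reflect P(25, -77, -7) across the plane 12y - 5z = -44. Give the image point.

n = (0, 12, -5), |n|² = 169, n·P − (-44) = -845, so t = -845/169 = -5.
Foot F = P − (-5)·n = (25, -17, -32); the reflection is 2F − P = (25, 43, -57).

(25, 43, -57)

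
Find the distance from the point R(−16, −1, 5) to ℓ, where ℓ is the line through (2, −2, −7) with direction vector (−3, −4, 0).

Direction vector d = (−3, −4, 0).
AP = (−18, 1, 12), and AP × d = (48, −36, 75).
|AP × d|² = 9225 and |d|² = 25, so the distance is √(9225/25) = √369 = 3√41.

3√41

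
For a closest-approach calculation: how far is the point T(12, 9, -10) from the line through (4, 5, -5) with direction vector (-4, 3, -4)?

Direction vector d = (-4, 3, -4).
AP = (8, 4, -5), and AP × d = (-1, 52, 40).
|AP × d|² = 4305 and |d|² = 41, so the distance is √(4305/41) = √105.

√105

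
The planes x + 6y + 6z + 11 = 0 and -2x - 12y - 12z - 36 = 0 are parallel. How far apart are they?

7/√73

Divide the second equation by -2 to match normals: x + 6y + 6z = -18.
With common normal n = (1, 6, 6) (|n| = √73), the distance is |(-11) − (-18)|/|n| = 7/√73.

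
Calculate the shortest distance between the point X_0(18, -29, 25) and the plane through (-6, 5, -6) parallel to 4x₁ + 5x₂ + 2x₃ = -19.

4√5/5

Parallel planes share the normal n = (4, 5, 2); since (-6, 5, -6) lies on the plane, its equation is 4x₁ + 5x₂ + 2x₃ = -11.
Then n·(18, -29, 25) - (-11) = -12.
|n| = √(16 + 25 + 4) = 3√5, so the distance is |-12|/(3√5) = 4/√5.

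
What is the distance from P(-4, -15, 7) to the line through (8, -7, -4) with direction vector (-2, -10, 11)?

Direction vector d = (-2, -10, 11).
AP = (-12, -8, 11), and AP × d = (22, 110, 104).
|AP × d|² = 23400 and |d|² = 225, so the distance is √(23400/225) = √104 = 2√26.

2√26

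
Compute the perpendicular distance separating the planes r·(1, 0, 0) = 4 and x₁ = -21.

With common normal n = (1, 0, 0) (|n| = 1), the distance is |4 − (-21)|/|n| = 25/1 = 25.

25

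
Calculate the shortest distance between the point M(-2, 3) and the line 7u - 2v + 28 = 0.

8√53/53

d = |7·(-2) + (-2)·3 − (-28)| / √(49 + 4) = |8|/√53 = 8√53/53.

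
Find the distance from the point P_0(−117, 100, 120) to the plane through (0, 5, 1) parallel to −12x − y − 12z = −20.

Parallel planes share the normal n = (−12, −1, −12); since (0, 5, 1) lies on the plane, its equation is −12x − y − 12z = -17.
Then n·(−117, 100, 120) − (−17) = −119.
|n| = √(144 + 1 + 144) = 17, so the distance is |-119|/17 = 7.

7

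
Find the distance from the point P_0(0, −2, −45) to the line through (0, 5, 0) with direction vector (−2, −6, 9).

√985

Direction vector d = (−2, −6, 9).
AP = (0, −7, −45); AP·d = -363, |AP|² = 2074, |d|² = 121.
distance² = |AP|² − (AP·d)²/|d|² = 2074 − 131769/121 = 985, so the distance is √985.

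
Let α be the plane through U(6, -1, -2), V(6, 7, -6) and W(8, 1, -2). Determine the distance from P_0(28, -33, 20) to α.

10/√6

UV = (0, 8, -4) and UW = (2, 2, 0), so a normal is n = UV × UW = (8, -8, -16).
n = (8, -8, -16); n·P − 88 = 80; |n| = 8√6; distance = 80/(8√6) = 10/√6.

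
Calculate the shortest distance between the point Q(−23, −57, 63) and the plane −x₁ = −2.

Normal vector n = (−1, 0, 0), and n·(−23, −57, 63) − (−2) = 25.
|n| = √(1 + 0 + 0) = 1, so the distance is |25|/1 = 25.

25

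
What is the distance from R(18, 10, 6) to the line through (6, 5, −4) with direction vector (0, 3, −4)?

Direction vector d = (0, 3, −4).
AP = (12, 5, 10); AP·d = -25, |AP|² = 269, |d|² = 25.
distance² = |AP|² − (AP·d)²/|d|² = 269 − 625/25 = 244, so the distance is 2√61.

2√61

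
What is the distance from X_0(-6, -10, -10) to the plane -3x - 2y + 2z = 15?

3√17/17

d = |(-3)·(-6) + (-2)·(-10) + 2·(-10) − 15| / √(9 + 4 + 4) = |3| / √17 = 3√17/17.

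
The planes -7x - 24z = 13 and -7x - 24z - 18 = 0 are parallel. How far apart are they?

With common normal n = (-7, 0, -24) (|n| = 25), the distance is |13 − 18|/|n| = 5/25 = 1/5.

1/5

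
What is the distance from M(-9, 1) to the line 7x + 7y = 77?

19/√2

The normal to the line is n = (7, 7) with |n| = 7√2.
|n·M − 77| = |-56 − 77| = 133, so the distance is 133/(7√2) = 19√2/2.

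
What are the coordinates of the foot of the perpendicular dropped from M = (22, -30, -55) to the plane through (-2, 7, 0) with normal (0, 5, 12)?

The perpendicular from M has direction n = (0, 5, 12): r = (22, -30, -55) + λ(0, 5, 12).
Substitute into the plane: n·(M + λn) = 35 gives -810 + 169λ = 35, so λ = 5.
Foot = (22, -30, -55) + 5·(0, 5, 12) = (22, -5, 5).

(22, -5, 5)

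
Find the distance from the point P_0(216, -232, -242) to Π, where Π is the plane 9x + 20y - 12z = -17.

9

d = |9·216 + 20·(-232) + (-12)·(-242) − (-17)| / √(81 + 400 + 144) = |225| / 25 = 9.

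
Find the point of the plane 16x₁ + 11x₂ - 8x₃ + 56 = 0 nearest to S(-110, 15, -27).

The perpendicular from S has direction n = (16, 11, -8): r = (-110, 15, -27) + t(16, 11, -8).
Substitute into the plane: n·(S + tn) = -56 gives -1379 + 441t = -56, so t = 3.
Foot = (-110, 15, -27) + 3·(16, 11, -8) = (-62, 48, -51).

(-62, 48, -51)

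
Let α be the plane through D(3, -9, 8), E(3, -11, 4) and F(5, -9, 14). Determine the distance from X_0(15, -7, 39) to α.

DE = (0, -2, -4) and DF = (2, 0, 6), so a normal is n = DE × DF = (-12, -8, 4).
d = |(-12)·15 + (-8)·(-7) + 4·39 − 68| / √(144 + 64 + 16) = |-36| / (4√14) = 9/√14.

9√14/14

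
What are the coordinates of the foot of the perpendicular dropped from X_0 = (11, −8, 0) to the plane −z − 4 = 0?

n = (0, 0, −1), |n|² = 1, and n·X_0 − 4 = -4.
t = -4/1 = -4, so the foot is X_0 − t·n = (11, −8, 0) − (-4)·(0, 0, −1) = (11, −8, −4).

(11, -8, -4)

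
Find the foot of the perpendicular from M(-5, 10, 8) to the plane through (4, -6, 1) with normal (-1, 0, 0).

(4, 10, 8)

n = (-1, 0, 0), |n|² = 1, and n·M − (-4) = 9.
t = 9/1 = 9, so the foot is M − t·n = (-5, 10, 8) − 9·(-1, 0, 0) = (4, 10, 8).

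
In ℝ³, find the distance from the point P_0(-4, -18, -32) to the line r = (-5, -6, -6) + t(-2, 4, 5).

√101

Direction vector d = (-2, 4, 5).
AP = (1, -12, -26); AP·d = -180, |AP|² = 821, |d|² = 45.
distance² = |AP|² − (AP·d)²/|d|² = 821 − 32400/45 = 101, so the distance is √101.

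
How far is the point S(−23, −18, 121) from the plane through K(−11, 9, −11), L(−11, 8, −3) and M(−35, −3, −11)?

KL = (0, −1, 8) and KM = (−24, −12, 0), so a normal is n = KL × KM = (96, −192, −24).
Then n·(−23, −18, 121) − (−2520) = 864.
|n| = √(9216 + 36864 + 576) = 216, so the distance is |864|/216 = 4.

4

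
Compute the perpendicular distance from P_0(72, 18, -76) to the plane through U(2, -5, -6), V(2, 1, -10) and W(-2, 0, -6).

2√77/7

UV = (0, 6, -4) and UW = (-4, 5, 0), so a normal is n = UV × UW = (20, 16, 24).
n = (20, 16, 24); n·P − (-184) = 88; |n| = 4√77; distance = 88/(4√77) = 2√77/7.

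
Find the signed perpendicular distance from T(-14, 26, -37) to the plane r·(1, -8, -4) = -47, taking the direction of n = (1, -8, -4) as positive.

n·T − (-47) = -27.
|n| = 9, so the signed distance is -27/9 = -3.

-3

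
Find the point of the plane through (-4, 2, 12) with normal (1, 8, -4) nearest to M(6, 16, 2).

(4, 0, 10)

n = (1, 8, -4), |n|² = 81, and n·M − (-36) = 162.
t = 162/81 = 2, so the foot is M − t·n = (6, 16, 2) − 2·(1, 8, -4) = (4, 0, 10).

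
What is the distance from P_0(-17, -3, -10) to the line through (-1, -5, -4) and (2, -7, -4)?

A direction vector is d = (3, -2, 0).
AP = (-16, 2, -6); AP·d = -52, |AP|² = 296, |d|² = 13.
distance² = |AP|² − (AP·d)²/|d|² = 296 − 2704/13 = 88, so the distance is 2√22.

2√22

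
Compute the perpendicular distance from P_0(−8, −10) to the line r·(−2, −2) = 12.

6√2

d = |(-2)·(-8) + (-2)·(-10) − 12| / √(4 + 4) = |24|/(2√2) = 6√2.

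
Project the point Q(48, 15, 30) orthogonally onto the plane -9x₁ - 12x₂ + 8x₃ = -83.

The perpendicular from Q has direction n = (-9, -12, 8): r = (48, 15, 30) + λ(-9, -12, 8).
Substitute into the plane: n·(Q + λn) = -83 gives -372 + 289λ = -83, so λ = 1.
Foot = (48, 15, 30) + 1·(-9, -12, 8) = (39, 3, 38).

(39, 3, 38)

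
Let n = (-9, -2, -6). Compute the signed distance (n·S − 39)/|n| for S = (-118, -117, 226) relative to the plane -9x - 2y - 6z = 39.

n·S − 39 = -99.
|n| = 11, so the signed distance is -99/11 = -9.

-9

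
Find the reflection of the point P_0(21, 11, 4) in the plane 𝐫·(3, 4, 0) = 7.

With n = (3, 4, 0), the signed offset is (n·P_0 − 7)/|n|² = 100/25 = 4.
P_0' = P_0 − 2t·n = (21, 11, 4) − 8·(3, 4, 0) = (-3, -21, 4).

(-3, -21, 4)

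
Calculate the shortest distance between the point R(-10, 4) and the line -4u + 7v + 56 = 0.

124√65/65

The normal to the line is n = (-4, 7) with |n| = √65.
|n·R − (-56)| = |68 − (-56)| = 124, so the distance is 124/√65 = 124√65/65.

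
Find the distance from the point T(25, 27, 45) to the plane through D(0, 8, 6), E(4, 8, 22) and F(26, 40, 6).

DE = (4, 0, 16) and DF = (26, 32, 0), so a normal is n = DE × DF = (−512, 416, 128).
n = (−512, 416, 128); n·P − 4096 = 96; |n| = 672; distance = 96/672 = 1/7.

1/7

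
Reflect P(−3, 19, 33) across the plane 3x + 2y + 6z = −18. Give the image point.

With n = (3, 2, 6), the signed offset is (n·P − (-18))/|n|² = 245/49 = 5.
P' = P − 2t·n = (−3, 19, 33) − 10·(3, 2, 6) = (−33, −1, −27).

(-33, -1, -27)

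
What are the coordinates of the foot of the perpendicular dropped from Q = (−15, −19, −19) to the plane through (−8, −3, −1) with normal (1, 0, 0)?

(-8, -19, -19)

The perpendicular from Q has direction n = (1, 0, 0): r = (−15, −19, −19) + λ(1, 0, 0).
Substitute into the plane: n·(Q + λn) = -8 gives -15 + 1λ = -8, so λ = 7.
Foot = (−15, −19, −19) + 7·(1, 0, 0) = (−8, −19, −19).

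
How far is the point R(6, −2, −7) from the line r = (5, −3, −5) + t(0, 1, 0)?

√5

Direction vector d = (0, 1, 0).
AP = (1, 1, −2), and AP × d = (2, 0, 1).
|AP × d|² = 5 and |d|² = 1, so the distance is √5.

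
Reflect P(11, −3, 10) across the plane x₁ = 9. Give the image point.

(7, -3, 10)

n = (1, 0, 0), |n|² = 1, n·P − 9 = 2, so t = 2/1 = 2.
Foot F = P − 2·n = (9, −3, 10); the reflection is 2F − P = (7, −3, 10).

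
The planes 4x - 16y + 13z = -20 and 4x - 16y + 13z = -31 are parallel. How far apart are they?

11/21

With common normal n = (4, -16, 13) (|n| = 21), the distance is |(-20) − (-31)|/|n| = 11/21.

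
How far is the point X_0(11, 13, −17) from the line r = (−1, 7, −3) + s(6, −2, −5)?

Direction vector d = (6, −2, −5).
AP = (12, 6, −14), and AP × d = (−58, −24, −60).
|AP × d|² = 7540 and |d|² = 65, so the distance is √(7540/65) = √116 = 2√29.

2√29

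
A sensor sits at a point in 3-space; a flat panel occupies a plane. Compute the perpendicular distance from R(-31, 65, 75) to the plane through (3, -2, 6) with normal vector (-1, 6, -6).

The plane has equation n·(r − (3, -2, 6)) = 0, i.e. n·r = -51.
d = |(-1)·(-31) + 6·65 + (-6)·75 − (-51)| / √(1 + 36 + 36) = |22| / √73 = 22√73/73.

22√73/73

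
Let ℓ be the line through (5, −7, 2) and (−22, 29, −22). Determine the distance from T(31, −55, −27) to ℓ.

A direction vector is d = (−27, 36, −24).
AP = (26, −48, −29), and AP × d = (2196, 1407, −360).
|AP × d|² = 6931665 and |d|² = 2601, so the distance is √(6931665/2601) = √2665.

√2665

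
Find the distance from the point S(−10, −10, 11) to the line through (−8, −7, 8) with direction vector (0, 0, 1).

Direction vector d = (0, 0, 1).
AP = (−2, −3, 3); AP·d = 3, |AP|² = 22, |d|² = 1.
distance² = |AP|² − (AP·d)²/|d|² = 22 − 9/1 = 13, so the distance is √13.

√13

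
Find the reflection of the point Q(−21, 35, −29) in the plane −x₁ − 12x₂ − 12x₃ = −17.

n = (−1, −12, −12), |n|² = 289, n·Q − (-17) = -34, so t = -34/289 = -2/17.
Foot F = Q − (-2/17)·n = (−359/17, 571/17, −517/17); the reflection is 2F − Q = (−361/17, 547/17, −541/17).

(-361/17, 547/17, -541/17)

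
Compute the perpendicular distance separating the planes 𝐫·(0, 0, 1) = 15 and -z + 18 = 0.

3

Divide the second equation by -1 to match normals: z = 18.
With common normal n = (0, 0, 1) (|n| = 1), the distance is |15 − 18|/|n| = 3/1 = 3.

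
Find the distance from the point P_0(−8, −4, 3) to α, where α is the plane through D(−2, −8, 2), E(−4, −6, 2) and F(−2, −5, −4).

DE = (−2, 2, 0) and DF = (0, 3, −6), so a normal is n = DE × DF = (−12, −12, −6).
n = (−12, −12, −6); n·P − 108 = 18; |n| = 18; distance = 18/18 = 1.

1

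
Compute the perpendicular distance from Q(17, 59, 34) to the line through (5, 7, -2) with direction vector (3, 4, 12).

Direction vector d = (3, 4, 12).
AP = (12, 52, 36), and AP × d = (480, -36, -108).
|AP × d|² = 243360 and |d|² = 169, so the distance is √(243360/169) = √1440 = 12√10.

12√10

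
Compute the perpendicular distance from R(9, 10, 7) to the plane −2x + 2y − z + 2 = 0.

Normal vector n = (−2, 2, −1), and n·(9, 10, 7) − (−2) = −3.
|n| = √(4 + 4 + 1) = 3, so the distance is |-3|/3 = 1.

1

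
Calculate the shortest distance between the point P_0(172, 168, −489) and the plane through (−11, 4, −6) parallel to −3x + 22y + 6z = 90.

7

Parallel planes share the normal n = (−3, 22, 6); since (−11, 4, −6) lies on the plane, its equation is −3x + 22y + 6z = 85.
d = |(-3)·172 + 22·168 + 6·(-489) − 85| / √(9 + 484 + 36) = |161| / 23 = 7.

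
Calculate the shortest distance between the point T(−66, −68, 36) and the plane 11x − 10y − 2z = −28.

6

d = |11·(-66) + (-10)·(-68) + (-2)·36 − (-28)| / √(121 + 100 + 4) = |-90| / 15 = 6.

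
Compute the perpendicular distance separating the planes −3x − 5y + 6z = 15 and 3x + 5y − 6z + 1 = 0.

Divide the second equation by -1 to match normals: −3x − 5y + 6z = 1.
Both planes have normal n = (−3, −5, 6), |n| = √70. Any point on the first plane is at distance |1 − 15|/|n| = 14/√70 from the second.

14/√70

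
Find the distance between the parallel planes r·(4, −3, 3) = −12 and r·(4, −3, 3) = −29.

Both planes have normal n = (4, −3, 3), |n| = √34. Any point on the first plane is at distance |(-29) − (-12)|/|n| = 17/√34 = √34/2 from the second.

√34/2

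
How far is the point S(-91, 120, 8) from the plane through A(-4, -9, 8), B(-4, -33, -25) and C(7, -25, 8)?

9/7

AB = (0, -24, -33) and AC = (11, -16, 0), so a normal is n = AB × AC = (-528, -363, 264).
Then n·(-91, 120, 8) - 7491 = -891.
|n| = √(278784 + 131769 + 69696) = 693, so the distance is |-891|/693 = 9/7.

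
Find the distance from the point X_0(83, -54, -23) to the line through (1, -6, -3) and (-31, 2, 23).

2√593

A direction vector is d = (-32, 8, 26).
AP = (82, -48, -20), and AP × d = (-1088, -1492, -880).
|AP × d|² = 4184208 and |d|² = 1764, so the distance is √(4184208/1764) = √2372 = 2√593.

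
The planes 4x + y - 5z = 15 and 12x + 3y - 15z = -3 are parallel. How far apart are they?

16/√42

Divide the second equation by 3 to match normals: 4x + y - 5z = -1.
With common normal n = (4, 1, -5) (|n| = √42), the distance is |15 − (-1)|/|n| = 16/√42.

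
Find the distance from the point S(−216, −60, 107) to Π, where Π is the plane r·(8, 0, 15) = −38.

5

d = |8·(-216) + 15·107 − (-38)| / √(64 + 0 + 225) = |-85| / 17 = 5.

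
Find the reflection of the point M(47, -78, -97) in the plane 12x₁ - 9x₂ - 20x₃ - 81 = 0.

(-73, 12, 103)

n = (12, -9, -20), |n|² = 625, n·M − 81 = 3125, so t = 3125/625 = 5.
Foot F = M − 5·n = (-13, -33, 3); the reflection is 2F − M = (-73, 12, 103).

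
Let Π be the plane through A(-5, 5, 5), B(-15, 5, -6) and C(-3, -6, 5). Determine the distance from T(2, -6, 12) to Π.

1

AB = (-10, 0, -11) and AC = (2, -11, 0), so a normal is n = AB × AC = (-121, -22, 110).
Then n·(2, -6, 12) - 1045 = 165.
|n| = √(14641 + 484 + 12100) = 165, so the distance is |165|/165 = 1.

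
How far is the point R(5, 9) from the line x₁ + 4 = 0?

d = |1·5 + 0·9 − (-4)| / √(1 + 0) = |9|/1 = 9.

9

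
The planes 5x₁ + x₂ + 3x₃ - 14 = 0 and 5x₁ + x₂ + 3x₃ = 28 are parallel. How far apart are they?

2√35/5

With common normal n = (5, 1, 3) (|n| = √35), the distance is |14 − 28|/|n| = 14/√35 = 2√35/5.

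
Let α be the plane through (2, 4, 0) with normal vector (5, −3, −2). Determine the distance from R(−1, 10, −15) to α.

3√38/38

The plane has equation n·(r − (2, 4, 0)) = 0, i.e. n·r = -2.
Then n·(−1, 10, −15) − (−2) = −3.
|n| = √(25 + 9 + 4) = √38, so the distance is |-3|/√38 = 3/√38.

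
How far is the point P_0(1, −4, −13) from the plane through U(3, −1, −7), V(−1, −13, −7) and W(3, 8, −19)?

UV = (−4, −12, 0) and UW = (0, 9, −12), so a normal is n = UV × UW = (144, −48, −36).
d = |144·1 + (-48)·(-4) + (-36)·(-13) − 732| / √(20736 + 2304 + 1296) = |72| / 156 = 6/13.

6/13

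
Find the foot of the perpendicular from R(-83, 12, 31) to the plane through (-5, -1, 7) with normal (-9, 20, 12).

n = (-9, 20, 12), |n|² = 625, and n·R − 109 = 1250.
t = 1250/625 = 2, so the foot is R − t·n = (-83, 12, 31) − 2·(-9, 20, 12) = (-65, -28, 7).

(-65, -28, 7)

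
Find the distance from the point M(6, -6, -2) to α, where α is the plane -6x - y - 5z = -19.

n = (-6, -1, -5); n·P − (-19) = -1; |n| = √62; distance = 1/√62.

√62/62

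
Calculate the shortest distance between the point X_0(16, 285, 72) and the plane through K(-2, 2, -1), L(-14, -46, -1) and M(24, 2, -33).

KL = (-12, -48, 0) and KM = (26, 0, -32), so a normal is n = KL × KM = (1536, -384, 1248).
d = |1536·16 + (-384)·285 + 1248·72 − (-5088)| / √(2359296 + 147456 + 1557504) = |10080| / 2016 = 5.

5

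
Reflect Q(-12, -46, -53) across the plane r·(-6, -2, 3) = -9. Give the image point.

n = (-6, -2, 3), |n|² = 49, n·Q − (-9) = 14, so t = 14/49 = 2/7.
Foot F = Q − (2/7)·n = (-72/7, -318/7, -377/7); the reflection is 2F − Q = (-60/7, -314/7, -383/7).

(-60/7, -314/7, -383/7)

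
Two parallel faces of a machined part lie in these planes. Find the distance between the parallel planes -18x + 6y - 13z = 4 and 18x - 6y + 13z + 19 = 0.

Divide the second equation by -1 to match normals: -18x + 6y - 13z = 19.
With common normal n = (-18, 6, -13) (|n| = 23), the distance is |4 − 19|/|n| = 15/23.

15/23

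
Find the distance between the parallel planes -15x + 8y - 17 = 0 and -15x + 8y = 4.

13/17

Both planes have normal n = (-15, 8, 0), |n| = 17. Any point on the first plane is at distance |4 − 17|/|n| = 13/17 from the second.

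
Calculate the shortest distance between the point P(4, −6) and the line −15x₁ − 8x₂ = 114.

The normal to the line is n = (−15, −8) with |n| = 17.
|n·P − 114| = |-12 − 114| = 126, so the distance is 126/17.

126/17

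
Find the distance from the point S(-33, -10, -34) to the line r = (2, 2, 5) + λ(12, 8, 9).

Direction vector d = (12, 8, 9).
AP = (-35, -12, -39); AP·d = -867, |AP|² = 2890, |d|² = 289.
distance² = |AP|² − (AP·d)²/|d|² = 2890 − 751689/289 = 289, so the distance is 17.

17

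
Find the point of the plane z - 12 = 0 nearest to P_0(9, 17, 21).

The perpendicular from P_0 has direction n = (0, 0, 1): r = (9, 17, 21) + λ(0, 0, 1).
Substitute into the plane: n·(P_0 + λn) = 12 gives 21 + 1λ = 12, so λ = -9.
Foot = (9, 17, 21) + (-9)·(0, 0, 1) = (9, 17, 12).

(9, 17, 12)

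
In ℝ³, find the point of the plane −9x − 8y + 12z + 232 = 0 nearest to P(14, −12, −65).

n = (−9, −8, 12), |n|² = 289, and n·P − (-232) = -578.
t = -578/289 = -2, so the foot is P − t·n = (14, −12, −65) − (-2)·(−9, −8, 12) = (−4, −28, −41).

(-4, -28, -41)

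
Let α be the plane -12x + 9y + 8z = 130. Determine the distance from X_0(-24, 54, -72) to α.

n = (-12, 9, 8); n·P − 130 = 68; |n| = 17; distance = 68/17 = 4.

4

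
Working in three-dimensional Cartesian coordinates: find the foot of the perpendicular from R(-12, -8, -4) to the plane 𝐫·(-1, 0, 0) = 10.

(-10, -8, -4)

n = (-1, 0, 0), |n|² = 1, and n·R − 10 = 2.
t = 2/1 = 2, so the foot is R − t·n = (-12, -8, -4) − 2·(-1, 0, 0) = (-10, -8, -4).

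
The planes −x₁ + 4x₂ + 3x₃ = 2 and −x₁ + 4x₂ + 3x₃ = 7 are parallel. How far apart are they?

Both planes have normal n = (−1, 4, 3), |n| = √26. Any point on the first plane is at distance |7 − 2|/|n| = 5/√26 = 5√26/26 from the second.

5√26/26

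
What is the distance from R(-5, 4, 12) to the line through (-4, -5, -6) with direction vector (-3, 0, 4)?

√181

Direction vector d = (-3, 0, 4).
AP = (-1, 9, 18); AP·d = 75, |AP|² = 406, |d|² = 25.
distance² = |AP|² − (AP·d)²/|d|² = 406 − 5625/25 = 181, so the distance is √181.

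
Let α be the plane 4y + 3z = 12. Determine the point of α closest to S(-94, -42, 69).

(-94, -1158/25, 1644/25)

The perpendicular from S has direction n = (0, 4, 3): r = (-94, -42, 69) + λ(0, 4, 3).
Substitute into the plane: n·(S + λn) = 12 gives 39 + 25λ = 12, so λ = -27/25.
Foot = (-94, -42, 69) + (-27/25)·(0, 4, 3) = (-94, -1158/25, 1644/25).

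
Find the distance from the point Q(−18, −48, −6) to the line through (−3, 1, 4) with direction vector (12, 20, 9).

√226

Direction vector d = (12, 20, 9).
AP = (−15, −49, −10), and AP × d = (−241, 15, 288).
|AP × d|² = 141250 and |d|² = 625, so the distance is √(141250/625) = √226.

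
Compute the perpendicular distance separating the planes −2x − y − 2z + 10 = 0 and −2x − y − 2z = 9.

With common normal n = (−2, −1, −2) (|n| = 3), the distance is |(-10) − 9|/|n| = 19/3.

19/3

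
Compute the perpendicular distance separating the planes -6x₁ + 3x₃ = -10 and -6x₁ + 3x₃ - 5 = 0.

With common normal n = (-6, 0, 3) (|n| = 3√5), the distance is |(-10) − 5|/|n| = 15/(3√5) = √5.

√5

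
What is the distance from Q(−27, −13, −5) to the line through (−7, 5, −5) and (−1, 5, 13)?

6√19

A direction vector is d = (6, 0, 18).
AP = (−20, −18, 0); AP·d = -120, |AP|² = 724, |d|² = 360.
distance² = |AP|² − (AP·d)²/|d|² = 724 − 14400/360 = 684, so the distance is 6√19.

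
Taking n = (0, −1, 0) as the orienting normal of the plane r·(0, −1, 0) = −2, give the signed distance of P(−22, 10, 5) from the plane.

n·P − (-2) = -8.
|n| = 1, so the signed distance is -8/1 = -8.

-8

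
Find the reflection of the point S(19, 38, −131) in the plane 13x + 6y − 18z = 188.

(-111, -22, 49)

n = (13, 6, −18), |n|² = 529, n·S − 188 = 2645, so t = 2645/529 = 5.
Foot F = S − 5·n = (−46, 8, −41); the reflection is 2F − S = (−111, −22, 49).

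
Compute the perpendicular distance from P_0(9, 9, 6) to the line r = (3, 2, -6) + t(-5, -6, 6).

Direction vector d = (-5, -6, 6).
AP = (6, 7, 12); AP·d = 0, |AP|² = 229, |d|² = 97.
distance² = |AP|² − (AP·d)²/|d|² = 229 − 0/97 = 229, so the distance is √229.

√229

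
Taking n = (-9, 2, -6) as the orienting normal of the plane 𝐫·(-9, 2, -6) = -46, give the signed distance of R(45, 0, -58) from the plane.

-1

n·R − (-46) = -11.
|n| = 11, so the signed distance is -11/11 = -1.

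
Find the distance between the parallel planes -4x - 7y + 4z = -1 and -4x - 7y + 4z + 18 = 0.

Both planes have normal n = (-4, -7, 4), |n| = 9. Any point on the first plane is at distance |(-18) − (-1)|/|n| = 17/9 from the second.

17/9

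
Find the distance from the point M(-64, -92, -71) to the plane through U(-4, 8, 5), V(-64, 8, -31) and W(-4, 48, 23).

UV = (-60, 0, -36) and UW = (0, 40, 18), so a normal is n = UV × UW = (1440, 1080, -2400).
Then n·(-64, -92, -71) - (-9120) = -12000.
|n| = √(2073600 + 1166400 + 5760000) = 3000, so the distance is |-12000|/3000 = 4.

4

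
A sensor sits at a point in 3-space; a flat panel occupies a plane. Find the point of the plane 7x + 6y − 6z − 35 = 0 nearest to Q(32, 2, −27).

(11, -16, -9)

n = (7, 6, −6), |n|² = 121, and n·Q − 35 = 363.
t = 363/121 = 3, so the foot is Q − t·n = (32, 2, −27) − 3·(7, 6, −6) = (11, −16, −9).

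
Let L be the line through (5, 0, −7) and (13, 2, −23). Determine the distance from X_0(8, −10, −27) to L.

√185

A direction vector is d = (8, 2, −16).
AP = (3, −10, −20); AP·d = 324, |AP|² = 509, |d|² = 324.
distance² = |AP|² − (AP·d)²/|d|² = 509 − 104976/324 = 185, so the distance is √185.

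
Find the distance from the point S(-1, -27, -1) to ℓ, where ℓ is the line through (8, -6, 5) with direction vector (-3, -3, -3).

3√14

Direction vector d = (-3, -3, -3).
AP = (-9, -21, -6), and AP × d = (45, -9, -36).
|AP × d|² = 3402 and |d|² = 27, so the distance is √(3402/27) = √126 = 3√14.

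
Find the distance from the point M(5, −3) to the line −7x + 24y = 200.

d = |(-7)·5 + 24·(-3) − 200| / √(49 + 576) = |-307|/25 = 307/25.

307/25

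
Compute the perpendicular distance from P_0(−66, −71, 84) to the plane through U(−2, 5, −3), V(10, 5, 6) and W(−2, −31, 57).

UV = (12, 0, 9) and UW = (0, −36, 60), so a normal is n = UV × UW = (324, −720, −432).
Then n·(−66, −71, 84) − (−2952) = −3600.
|n| = √(104976 + 518400 + 186624) = 900, so the distance is |-3600|/900 = 4.

4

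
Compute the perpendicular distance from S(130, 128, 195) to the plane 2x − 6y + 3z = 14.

9

n = (2, −6, 3); n·P − 14 = 63; |n| = 7; distance = 63/7 = 9.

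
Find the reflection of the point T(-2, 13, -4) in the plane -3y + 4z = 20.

With n = (0, -3, 4), the signed offset is (n·T − 20)/|n|² = -75/25 = -3.
T' = T − 2t·n = (-2, 13, -4) − (-6)·(0, -3, 4) = (-2, -5, 20).

(-2, -5, 20)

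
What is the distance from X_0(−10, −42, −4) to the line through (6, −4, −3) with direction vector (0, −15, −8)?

√545

Direction vector d = (0, −15, −8).
AP = (−16, −38, −1); AP·d = 578, |AP|² = 1701, |d|² = 289.
distance² = |AP|² − (AP·d)²/|d|² = 1701 − 334084/289 = 545, so the distance is √545.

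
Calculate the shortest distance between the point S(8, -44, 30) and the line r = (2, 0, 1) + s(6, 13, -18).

Direction vector d = (6, 13, -18).
AP = (6, -44, 29), and AP × d = (415, 282, 342).
|AP × d|² = 368713 and |d|² = 529, so the distance is √(368713/529) = √697.

√697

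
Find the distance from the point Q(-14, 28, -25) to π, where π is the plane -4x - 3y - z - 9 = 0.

6√26/13

Normal vector n = (-4, -3, -1), and n·(-14, 28, -25) - 9 = -12.
|n| = √(16 + 9 + 1) = √26, so the distance is |-12|/√26 = 12/√26.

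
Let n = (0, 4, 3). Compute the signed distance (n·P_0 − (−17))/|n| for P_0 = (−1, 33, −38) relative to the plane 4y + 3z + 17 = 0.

n·P_0 − (-17) = 35.
|n| = 5, so the signed distance is 35/5 = 7.

7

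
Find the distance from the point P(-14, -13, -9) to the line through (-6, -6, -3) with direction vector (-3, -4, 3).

√115

Direction vector d = (-3, -4, 3).
AP = (-8, -7, -6); AP·d = 34, |AP|² = 149, |d|² = 34.
distance² = |AP|² − (AP·d)²/|d|² = 149 − 1156/34 = 115, so the distance is √115.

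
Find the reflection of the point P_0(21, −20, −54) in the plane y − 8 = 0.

With n = (0, 1, 0), the signed offset is (n·P_0 − 8)/|n|² = -28/1 = -28.
P_0' = P_0 − 2t·n = (21, −20, −54) − (-56)·(0, 1, 0) = (21, 36, −54).

(21, 36, -54)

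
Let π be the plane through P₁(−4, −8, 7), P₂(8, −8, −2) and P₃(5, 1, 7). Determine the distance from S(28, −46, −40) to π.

22/√34

P₁P₂ = (12, 0, −9) and P₁P₃ = (9, 9, 0), so a normal is n = P₁P₂ × P₁P₃ = (81, −81, 108).
d = |81·28 + (-81)·(-46) + 108·(-40) − 1080| / √(6561 + 6561 + 11664) = |594| / (27√34) = 22/√34.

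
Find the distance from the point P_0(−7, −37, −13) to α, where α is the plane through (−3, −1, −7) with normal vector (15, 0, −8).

12/17

The plane has equation n·(r − (−3, −1, −7)) = 0, i.e. n·r = 11.
Then n·(−7, −37, −13) − 11 = −12.
|n| = √(225 + 0 + 64) = 17, so the distance is |-12|/17 = 12/17.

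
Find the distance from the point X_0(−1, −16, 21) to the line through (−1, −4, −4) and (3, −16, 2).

2√82

A direction vector is d = (4, −12, 6).
AP = (0, −12, 25), and AP × d = (228, 100, 48).
|AP × d|² = 64288 and |d|² = 196, so the distance is √(64288/196) = √328 = 2√82.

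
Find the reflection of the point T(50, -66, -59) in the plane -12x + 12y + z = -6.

n = (-12, 12, 1), |n|² = 289, n·T − (-6) = -1445, so t = -1445/289 = -5.
Foot F = T − (-5)·n = (-10, -6, -54); the reflection is 2F − T = (-70, 54, -49).

(-70, 54, -49)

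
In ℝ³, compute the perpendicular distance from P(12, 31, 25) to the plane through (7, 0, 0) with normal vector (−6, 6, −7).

The plane has equation n·(r − (7, 0, 0)) = 0, i.e. n·r = -42.
n = (−6, 6, −7); n·P − (-42) = -19; |n| = 11; distance = 19/11.

19/11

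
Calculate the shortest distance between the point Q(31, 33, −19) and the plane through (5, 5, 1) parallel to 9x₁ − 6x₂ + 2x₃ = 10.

Parallel planes share the normal n = (9, −6, 2); since (5, 5, 1) lies on the plane, its equation is 9x₁ − 6x₂ + 2x₃ = 17.
n = (9, −6, 2); n·P − 17 = 26; |n| = 11; distance = 26/11.

26/11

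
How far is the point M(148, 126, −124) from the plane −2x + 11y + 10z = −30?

Normal vector n = (−2, 11, 10), and n·(148, 126, −124) − (−30) = −120.
|n| = √(4 + 121 + 100) = 15, so the distance is |-120|/15 = 8.

8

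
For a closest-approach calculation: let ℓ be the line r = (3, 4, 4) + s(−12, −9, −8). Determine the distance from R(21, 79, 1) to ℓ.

3√373

Direction vector d = (−12, −9, −8).
AP = (18, 75, −3), and AP × d = (−627, 180, 738).
|AP × d|² = 970173 and |d|² = 289, so the distance is √(970173/289) = √3357 = 3√373.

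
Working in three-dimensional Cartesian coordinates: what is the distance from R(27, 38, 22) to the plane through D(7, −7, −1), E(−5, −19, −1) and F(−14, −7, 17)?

DE = (−12, −12, 0) and DF = (−21, 0, 18), so a normal is n = DE × DF = (−216, 216, −252).
Then n·(27, 38, 22) − (−2772) = −396.
|n| = √(46656 + 46656 + 63504) = 396, so the distance is |-396|/396 = 1.

1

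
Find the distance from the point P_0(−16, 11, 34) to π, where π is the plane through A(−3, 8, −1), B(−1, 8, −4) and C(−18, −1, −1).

AB = (2, 0, −3) and AC = (−15, −9, 0), so a normal is n = AB × AC = (−27, 45, −18).
Then n·(−16, 11, 34) − 459 = −144.
|n| = √(729 + 2025 + 324) = 9√38, so the distance is |-144|/(9√38) = 16/√38.

16/√38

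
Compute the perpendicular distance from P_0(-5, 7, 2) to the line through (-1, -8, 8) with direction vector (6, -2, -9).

√277

Direction vector d = (6, -2, -9).
AP = (-4, 15, -6), and AP × d = (-147, -72, -82).
|AP × d|² = 33517 and |d|² = 121, so the distance is √(33517/121) = √277.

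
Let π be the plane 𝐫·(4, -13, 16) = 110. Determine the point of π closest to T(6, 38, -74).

(22, -14, -10)

The perpendicular from T has direction n = (4, -13, 16): r = (6, 38, -74) + μ(4, -13, 16).
Substitute into the plane: n·(T + μn) = 110 gives -1654 + 441μ = 110, so μ = 4.
Foot = (6, 38, -74) + 4·(4, -13, 16) = (22, -14, -10).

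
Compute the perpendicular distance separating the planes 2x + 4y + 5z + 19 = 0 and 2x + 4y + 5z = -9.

2√5/3

With common normal n = (2, 4, 5) (|n| = 3√5), the distance is |(-19) − (-9)|/|n| = 10/(3√5) = 2√5/3.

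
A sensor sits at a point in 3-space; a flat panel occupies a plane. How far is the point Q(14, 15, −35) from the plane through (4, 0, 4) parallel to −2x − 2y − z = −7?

11/3

Parallel planes share the normal n = (−2, −2, −1); since (4, 0, 4) lies on the plane, its equation is −2x − 2y − z = -12.
Then n·(14, 15, −35) − (−12) = −11.
|n| = √(4 + 4 + 1) = 3, so the distance is |-11|/3 = 11/3.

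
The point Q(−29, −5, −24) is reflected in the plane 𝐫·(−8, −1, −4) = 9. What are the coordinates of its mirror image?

With n = (−8, −1, −4), the signed offset is (n·Q − 9)/|n|² = 324/81 = 4.
Q' = Q − 2t·n = (−29, −5, −24) − 8·(−8, −1, −4) = (35, 3, 8).

(35, 3, 8)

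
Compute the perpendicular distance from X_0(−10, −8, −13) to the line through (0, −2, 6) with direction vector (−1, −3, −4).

9

Direction vector d = (−1, −3, −4).
AP = (−10, −6, −19), and AP × d = (−33, −21, 24).
|AP × d|² = 2106 and |d|² = 26, so the distance is √(2106/26) = √81 = 9.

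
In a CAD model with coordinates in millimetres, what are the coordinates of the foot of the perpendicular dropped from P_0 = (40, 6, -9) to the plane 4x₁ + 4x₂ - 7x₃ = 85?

(32, -2, 5)

n = (4, 4, -7), |n|² = 81, and n·P_0 − 85 = 162.
t = 162/81 = 2, so the foot is P_0 − t·n = (40, 6, -9) − 2·(4, 4, -7) = (32, -2, 5).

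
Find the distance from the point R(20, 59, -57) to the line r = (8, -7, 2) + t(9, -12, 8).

Direction vector d = (9, -12, 8).
AP = (12, 66, -59); AP·d = -1156, |AP|² = 7981, |d|² = 289.
distance² = |AP|² − (AP·d)²/|d|² = 7981 − 1336336/289 = 3357, so the distance is 3√373.

3√373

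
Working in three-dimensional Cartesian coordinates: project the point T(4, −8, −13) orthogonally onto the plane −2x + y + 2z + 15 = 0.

(-2, -5, -7)

n = (−2, 1, 2), |n|² = 9, and n·T − (-15) = -27.
t = -27/9 = -3, so the foot is T − t·n = (4, −8, −13) − (-3)·(−2, 1, 2) = (−2, −5, −7).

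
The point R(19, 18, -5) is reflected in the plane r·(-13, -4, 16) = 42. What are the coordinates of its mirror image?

n = (-13, -4, 16), |n|² = 441, n·R − 42 = -441, so t = -441/441 = -1.
Foot F = R − (-1)·n = (6, 14, 11); the reflection is 2F − R = (-7, 10, 27).

(-7, 10, 27)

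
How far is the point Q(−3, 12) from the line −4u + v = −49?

73/√17

d = |(-4)·(-3) + 1·12 − (-49)| / √(16 + 1) = |73|/√17 = 73/√17.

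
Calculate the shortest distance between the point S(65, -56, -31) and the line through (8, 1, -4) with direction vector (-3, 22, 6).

Direction vector d = (-3, 22, 6).
AP = (57, -57, -27); AP·d = -1587, |AP|² = 7227, |d|² = 529.
distance² = |AP|² − (AP·d)²/|d|² = 7227 − 2518569/529 = 2466, so the distance is 3√274.

3√274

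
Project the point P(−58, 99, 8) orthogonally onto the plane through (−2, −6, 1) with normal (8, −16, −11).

The perpendicular from P has direction n = (8, −16, −11): r = (−58, 99, 8) + μ(8, −16, −11).
Substitute into the plane: n·(P + μn) = 69 gives -2136 + 441μ = 69, so μ = 5.
Foot = (−58, 99, 8) + 5·(8, −16, −11) = (−18, 19, −47).

(-18, 19, -47)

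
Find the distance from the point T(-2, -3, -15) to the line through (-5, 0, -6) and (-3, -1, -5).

A direction vector is d = (2, -1, 1).
AP = (3, -3, -9), and AP × d = (-12, -21, 3).
|AP × d|² = 594 and |d|² = 6, so the distance is √(594/6) = √99 = 3√11.

3√11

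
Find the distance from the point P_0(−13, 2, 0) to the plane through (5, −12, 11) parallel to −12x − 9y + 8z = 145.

Parallel planes share the normal n = (−12, −9, 8); since (5, −12, 11) lies on the plane, its equation is −12x − 9y + 8z = 136.
n = (−12, −9, 8); n·P − 136 = 2; |n| = 17; distance = 2/17.

2/17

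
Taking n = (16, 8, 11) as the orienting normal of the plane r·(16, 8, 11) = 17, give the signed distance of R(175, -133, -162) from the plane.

-3

n·R − 17 = -63.
|n| = 21, so the signed distance is -63/21 = -3.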